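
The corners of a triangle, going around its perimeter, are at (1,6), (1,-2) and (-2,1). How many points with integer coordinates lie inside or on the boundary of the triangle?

19

By the shoelace formula, twice the signed area is |(1·(-2) − 1·6) + (1·1 − (-2)·(-2)) + ((-2)·6 − 1·1)| = 24, so the area is 12.
Along each edge there are gcd(|Δx|,|Δy|)+1 lattice points, so counting each shared vertex once the boundary has gcd(0,8) + gcd(3,3) + gcd(3,5) = 8+3+1 = 12.
Pick's theorem gives I = A − B/2 + 1 = 12 − 12/2 + 1 = 7, so the closed region contains I + B = 7 + 12 = 19 lattice points.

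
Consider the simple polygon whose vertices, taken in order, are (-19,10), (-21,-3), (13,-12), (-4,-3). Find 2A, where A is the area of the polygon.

The shoelace formula gives twice the area as |[(-19)·(-3) − (-21)·10] + [(-21)·(-12) − 13·(-3)] + [13·(-3) − (-4)·(-12)] + [(-4)·10 − (-19)·(-3)]| = 374, so the area is 187.

374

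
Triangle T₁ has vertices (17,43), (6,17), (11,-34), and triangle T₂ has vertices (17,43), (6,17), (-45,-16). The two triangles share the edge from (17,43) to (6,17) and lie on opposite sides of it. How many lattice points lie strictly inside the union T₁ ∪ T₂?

The union is the simple quadrilateral with vertices (17,43), (11,-34), (6,17), (-45,-16) in order.
By the shoelace formula, twice the signed area is |(17·(-34) − 11·43) + (11·17 − 6·(-34)) + (6·(-16) − (-45)·17) + ((-45)·43 − 17·(-16))| = 1654, so the area is 827.
Summing gcd(|Δx|,|Δy|) over the edges gives the boundary count: gcd(6,77) + gcd(5,51) + gcd(51,33) + gcd(62,59) = 1+1+3+1 = 6.
By Pick's theorem I = A − B/2 + 1 = 827 − 6/2 + 1 = 825.

825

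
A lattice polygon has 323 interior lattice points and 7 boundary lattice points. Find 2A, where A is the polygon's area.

651

Pick's theorem states A = I + B/2 − 1, so A = 323 + 7/2 − 1 = 651/2.
Hence 2A = 651.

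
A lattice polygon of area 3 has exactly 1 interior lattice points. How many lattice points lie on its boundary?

6

Pick's theorem gives A = I + B/2 − 1, so B = 2(A − I + 1) = 2(3 − 1 + 1) = 6.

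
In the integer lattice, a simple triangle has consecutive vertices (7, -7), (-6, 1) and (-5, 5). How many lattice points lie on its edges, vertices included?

The number of boundary lattice points is Σ gcd(|Δx|,|Δy|) = gcd(13,8) + gcd(1,4) + gcd(12,12) = 1+1+12 = 14.

14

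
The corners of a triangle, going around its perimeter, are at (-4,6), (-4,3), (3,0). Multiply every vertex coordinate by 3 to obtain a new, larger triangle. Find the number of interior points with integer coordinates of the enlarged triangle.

Using the shoelace formula, 2A = |((-4)·3 − (-4)·6) + ((-4)·0 − 3·3) + (3·6 − (-4)·0)| = 21, so the area is 10.5.
Along each edge there are gcd(|Δx|,|Δy|)+1 lattice points, so counting each shared vertex once the boundary has gcd(0,3) + gcd(7,3) + gcd(7,6) = 3+1+1 = 5.
Scaling by 3 multiplies the area by 3² = 9 (so the new area is 189/2) and multiplies the boundary lattice-point count by 3, giving 15.
By Pick's theorem, the interior count of the dilated polygon is 189/2 − 15/2 + 1 = 88.

88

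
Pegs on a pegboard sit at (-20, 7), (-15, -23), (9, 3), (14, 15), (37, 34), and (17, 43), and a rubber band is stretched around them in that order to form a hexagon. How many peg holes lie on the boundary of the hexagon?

11

Summing gcd(|Δx|,|Δy|) over the edges gives the boundary count: gcd(5,30) + gcd(24,26) + gcd(5,12) + gcd(23,19) + gcd(20,9) + gcd(37,36) = 5+2+1+1+1+1 = 11.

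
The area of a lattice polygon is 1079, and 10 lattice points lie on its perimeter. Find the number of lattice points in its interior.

1075

Pick's theorem A = I + B/2 − 1 rearranges to I = A − B/2 + 1 = 1079 − 10/2 + 1 = 1075.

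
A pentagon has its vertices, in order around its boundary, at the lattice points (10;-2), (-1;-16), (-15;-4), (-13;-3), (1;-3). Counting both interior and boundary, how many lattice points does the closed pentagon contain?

178

The shoelace formula gives twice the area as |[10·(-16) − (-1)·(-2)] + [(-1)·(-4) − (-15)·(-16)] + [(-15)·(-3) − (-13)·(-4)] + [(-13)·(-3) − 1·(-3)] + [1·(-2) − 10·(-3)]| = 335, so the area is 335/2.
Along each edge there are gcd(|Δx|,|Δy|)+1 lattice points, so counting each shared vertex once the boundary has gcd(11,14) + gcd(14,12) + gcd(2,1) + gcd(14,0) + gcd(9,1) = 1+2+1+14+1 = 19.
Pick's theorem gives I = A − B/2 + 1 = 335/2 − 19/2 + 1 = 159, so the closed region contains I + B = 159 + 19 = 178 lattice points.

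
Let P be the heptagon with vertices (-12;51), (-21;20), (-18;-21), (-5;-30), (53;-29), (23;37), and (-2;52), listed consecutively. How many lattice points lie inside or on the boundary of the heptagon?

Using the shoelace formula, 2A = |[(-12)·20 − (-21)·51] + [(-21)·(-21) − (-18)·20] + [(-18)·(-30) − (-5)·(-21)] + [(-5)·(-29) − 53·(-30)] + [53·37 − 23·(-29)] + [23·52 − (-2)·37] + [(-2)·51 − (-12)·52]| = 8222, so the area is 4111.
The number of boundary lattice points is Σ gcd(|Δx|,|Δy|) = gcd(9,31) + gcd(3,41) + gcd(13,9) + gcd(58,1) + gcd(30,66) + gcd(25,15) + gcd(10,1) = 1+1+1+1+6+5+1 = 16.
Pick's theorem gives I = A − B/2 + 1 = 4111 − 16/2 + 1 = 4104, so the closed region contains I + B = 4104 + 16 = 4120 lattice points.

4120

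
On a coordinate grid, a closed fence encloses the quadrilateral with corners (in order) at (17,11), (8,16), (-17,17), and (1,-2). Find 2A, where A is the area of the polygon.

Using the shoelace formula, 2A = |(17·16 − 8·11) + (8·17 − (-17)·16) + ((-17)·(-2) − 1·17) + (1·11 − 17·(-2))| = 654, so the area is 327.

654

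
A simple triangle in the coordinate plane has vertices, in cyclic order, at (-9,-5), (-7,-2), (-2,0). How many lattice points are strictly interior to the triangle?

By the shoelace formula, twice the signed area is |((-9)·(-2) − (-7)·(-5)) + ((-7)·0 − (-2)·(-2)) + ((-2)·(-5) − (-9)·0)| = 11, so the area is 5.5.
Summing gcd(|Δx|,|Δy|) over the edges gives the boundary count: gcd(2,3) + gcd(5,2) + gcd(7,5) = 1+1+1 = 3.
Pick's theorem gives I = A − B/2 + 1 = 5.5 − 3/2 + 1 = 5.

5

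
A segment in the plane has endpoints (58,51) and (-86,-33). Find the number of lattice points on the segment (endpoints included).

The number of lattice points on a segment between lattice points is gcd(|Δx|,|Δy|) + 1 = gcd(144,84) + 1 = 12 + 1 = 13.

13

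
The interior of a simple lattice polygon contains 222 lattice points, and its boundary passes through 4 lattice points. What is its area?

223

Pick's theorem states A = I + B/2 − 1, so A = 222 + 4/2 − 1 = 223.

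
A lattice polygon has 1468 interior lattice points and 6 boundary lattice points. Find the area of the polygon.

Pick's theorem states A = I + B/2 − 1, so A = 1468 + 6/2 − 1 = 1470.

1470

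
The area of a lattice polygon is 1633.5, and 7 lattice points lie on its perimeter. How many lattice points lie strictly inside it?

1631

Pick's theorem A = I + B/2 − 1 rearranges to I = A − B/2 + 1 = 1633.5 − 7/2 + 1 = 1631.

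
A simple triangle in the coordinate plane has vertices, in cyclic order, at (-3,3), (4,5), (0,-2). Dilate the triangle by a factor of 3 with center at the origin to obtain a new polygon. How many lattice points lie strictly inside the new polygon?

The shoelace formula gives twice the area as |((-3)·5 − 4·3) + (4·(-2) − 0·5) + (0·3 − (-3)·(-2))| = 41, so the area is 41/2.
Summing gcd(|Δx|,|Δy|) over the edges gives the boundary count: gcd(7,2) + gcd(4,7) + gcd(3,5) = 1+1+1 = 3.
Scaling by 3 multiplies the area by 3² = 9 (so the new area is 184.5) and multiplies the boundary lattice-point count by 3, giving 9.
By Pick's theorem, the interior count of the dilated polygon is 184.5 − 9/2 + 1 = 181.

181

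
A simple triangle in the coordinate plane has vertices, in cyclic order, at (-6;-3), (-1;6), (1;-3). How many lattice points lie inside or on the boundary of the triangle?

Using the shoelace formula, 2A = |((-6)·6 − (-1)·(-3)) + ((-1)·(-3) − 1·6) + (1·(-3) − (-6)·(-3))| = 63, so the area is 63/2.
Along each edge there are gcd(|Δx|,|Δy|)+1 lattice points, so counting each shared vertex once the boundary has gcd(5,9) + gcd(2,9) + gcd(7,0) = 1+1+7 = 9.
Pick's theorem gives I = A − B/2 + 1 = 63/2 − 9/2 + 1 = 28, so the closed region contains I + B = 28 + 9 = 37 lattice points.

37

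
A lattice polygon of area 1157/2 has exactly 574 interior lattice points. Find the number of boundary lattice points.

11

Pick's theorem gives A = I + B/2 − 1, so B = 2(A − I + 1) = 2(1157/2 − 574 + 1) = 11.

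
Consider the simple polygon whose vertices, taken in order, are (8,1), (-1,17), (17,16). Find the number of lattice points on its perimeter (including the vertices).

The number of boundary lattice points is Σ gcd(|Δx|,|Δy|) = gcd(9,16) + gcd(18,1) + gcd(9,15) = 1+1+3 = 5.

5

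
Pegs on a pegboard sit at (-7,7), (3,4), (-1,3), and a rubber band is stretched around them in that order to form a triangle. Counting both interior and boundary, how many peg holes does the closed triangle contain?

Using the shoelace formula, 2A = |((-7)·4 − 3·7) + (3·3 − (-1)·4) + ((-1)·7 − (-7)·3)| = 22, so the area is 11.
Along each edge there are gcd(|Δx|,|Δy|)+1 lattice points, so counting each shared vertex once the boundary has gcd(10,3) + gcd(4,1) + gcd(6,4) = 1+1+2 = 4.
Pick's theorem gives I = A − B/2 + 1 = 11 − 4/2 + 1 = 10, so the closed region contains I + B = 10 + 4 = 14 lattice points.

14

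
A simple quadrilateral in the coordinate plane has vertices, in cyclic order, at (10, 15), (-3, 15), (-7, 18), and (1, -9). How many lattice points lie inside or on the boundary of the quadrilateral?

208

Using the shoelace formula, 2A = |(10·15 − (-3)·15) + ((-3)·18 − (-7)·15) + ((-7)·(-9) − 1·18) + (1·15 − 10·(-9))| = 396, so the area is 198.
Along each edge there are gcd(|Δx|,|Δy|)+1 lattice points, so counting each shared vertex once the boundary has gcd(13,0) + gcd(4,3) + gcd(8,27) + gcd(9,24) = 13+1+1+3 = 18.
Pick's theorem gives I = A − B/2 + 1 = 198 − 18/2 + 1 = 190, so the closed region contains I + B = 190 + 18 = 208 lattice points.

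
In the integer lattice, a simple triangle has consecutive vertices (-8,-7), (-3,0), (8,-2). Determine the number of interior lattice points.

The shoelace formula gives twice the area as |[(-8)·0 − (-3)·(-7)] + [(-3)·(-2) − 8·0] + [8·(-7) − (-8)·(-2)]| = 87, so the area is 43.5.
The number of boundary lattice points is Σ gcd(|Δx|,|Δy|) = gcd(5,7) + gcd(11,2) + gcd(16,5) = 1+1+1 = 3.
Pick's theorem gives I = A − B/2 + 1 = 43.5 − 3/2 + 1 = 43.

43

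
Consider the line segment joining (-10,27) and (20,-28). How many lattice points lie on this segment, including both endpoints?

6

The number of lattice points on a segment between lattice points is gcd(|Δx|,|Δy|) + 1 = gcd(30,55) + 1 = 5 + 1 = 6.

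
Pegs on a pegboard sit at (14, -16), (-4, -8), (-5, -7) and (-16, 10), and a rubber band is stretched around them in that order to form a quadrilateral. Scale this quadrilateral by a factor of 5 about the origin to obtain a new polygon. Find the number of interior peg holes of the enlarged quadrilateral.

By the shoelace formula, twice the signed area is |(14·(-8) − (-4)·(-16)) + ((-4)·(-7) − (-5)·(-8)) + ((-5)·10 − (-16)·(-7)) + ((-16)·(-16) − 14·10)| = 234, so the area is 117.
Along each edge there are gcd(|Δx|,|Δy|)+1 lattice points, so counting each shared vertex once the boundary has gcd(18,8) + gcd(1,1) + gcd(11,17) + gcd(30,26) = 2+1+1+2 = 6.
Scaling by 5 multiplies the area by 5² = 25 (so the new area is 2925) and multiplies the boundary lattice-point count by 5, giving 30.
By Pick's theorem, the interior count of the dilated polygon is 2925 − 30/2 + 1 = 2911.

2911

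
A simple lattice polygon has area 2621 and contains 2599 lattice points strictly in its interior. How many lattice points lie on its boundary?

46

Pick's theorem gives A = I + B/2 − 1, so B = 2(A − I + 1) = 2(2621 − 2599 + 1) = 46.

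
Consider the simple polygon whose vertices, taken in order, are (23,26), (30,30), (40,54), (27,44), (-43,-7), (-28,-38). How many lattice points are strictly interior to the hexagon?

By the shoelace formula, twice the signed area is |[23·30 − 30·26] + [30·54 − 40·30] + [40·44 − 27·54] + [27·(-7) − (-43)·44] + [(-43)·(-38) − (-28)·(-7)] + [(-28)·26 − 23·(-38)]| = 3919, so the area is 1959.5.
The number of boundary lattice points is Σ gcd(|Δx|,|Δy|) = gcd(7,4) + gcd(10,24) + gcd(13,10) + gcd(70,51) + gcd(15,31) + gcd(51,64) = 1+2+1+1+1+1 = 7.
By Pick's theorem A = I + B/2 − 1, so I = 1959.5 − 7/2 + 1 = 1957.

1957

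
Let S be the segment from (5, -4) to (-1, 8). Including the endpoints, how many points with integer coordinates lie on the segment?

The number of lattice points on a segment between lattice points is gcd(|Δx|,|Δy|) + 1 = gcd(6,12) + 1 = 6 + 1 = 7.

7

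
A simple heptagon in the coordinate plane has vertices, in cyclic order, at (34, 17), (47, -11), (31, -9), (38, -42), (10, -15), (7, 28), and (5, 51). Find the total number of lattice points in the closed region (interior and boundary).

Using the shoelace formula, 2A = |[34·(-11) − 47·17] + [47·(-9) − 31·(-11)] + [31·(-42) − 38·(-9)] + [38·(-15) − 10·(-42)] + [10·28 − 7·(-15)] + [7·51 − 5·28] + [5·17 − 34·51]| = 3412, so the area is 1706.
Summing gcd(|Δx|,|Δy|) over the edges gives the boundary count: gcd(13,28) + gcd(16,2) + gcd(7,33) + gcd(28,27) + gcd(3,43) + gcd(2,23) + gcd(29,34) = 1+2+1+1+1+1+1 = 8.
Pick's theorem gives I = A − B/2 + 1 = 1706 − 8/2 + 1 = 1703, so the closed region contains I + B = 1703 + 8 = 1711 lattice points.

1711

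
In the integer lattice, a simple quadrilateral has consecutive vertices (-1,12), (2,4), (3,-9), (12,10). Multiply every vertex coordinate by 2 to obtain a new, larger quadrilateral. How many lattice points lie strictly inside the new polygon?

By the shoelace formula, twice the signed area is |((-1)·4 − 2·12) + (2·(-9) − 3·4) + (3·10 − 12·(-9)) + (12·12 − (-1)·10)| = 234, so the area is 117.
Along each edge there are gcd(|Δx|,|Δy|)+1 lattice points, so counting each shared vertex once the boundary has gcd(3,8) + gcd(1,13) + gcd(9,19) + gcd(13,2) = 1+1+1+1 = 4.
Scaling by 2 multiplies the area by 2² = 4 (so the new area is 468) and multiplies the boundary lattice-point count by 2, giving 8.
By Pick's theorem, the interior count of the dilated polygon is 468 − 8/2 + 1 = 465.

465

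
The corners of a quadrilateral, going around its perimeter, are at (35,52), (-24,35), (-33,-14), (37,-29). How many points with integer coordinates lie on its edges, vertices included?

8

Summing gcd(|Δx|,|Δy|) over the edges gives the boundary count: gcd(59,17) + gcd(9,49) + gcd(70,15) + gcd(2,81) = 1+1+5+1 = 8.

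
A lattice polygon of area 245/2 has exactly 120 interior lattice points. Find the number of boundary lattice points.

7

Pick's theorem gives A = I + B/2 − 1, so B = 2(A − I + 1) = 2(245/2 − 120 + 1) = 7.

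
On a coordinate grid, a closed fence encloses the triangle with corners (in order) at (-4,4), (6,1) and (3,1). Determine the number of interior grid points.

By the shoelace formula, twice the signed area is |[(-4)·1 − 6·4] + [6·1 − 3·1] + [3·4 − (-4)·1]| = 9, so the area is 9/2.
The number of boundary lattice points is Σ gcd(|Δx|,|Δy|) = gcd(10,3) + gcd(3,0) + gcd(7,3) = 1+3+1 = 5.
By Pick's theorem A = I + B/2 − 1, so I = 9/2 − 5/2 + 1 = 3.

3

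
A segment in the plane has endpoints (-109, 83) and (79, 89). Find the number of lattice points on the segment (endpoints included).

3

The number of lattice points on a segment between lattice points is gcd(|Δx|,|Δy|) + 1 = gcd(188,6) + 1 = 2 + 1 = 3.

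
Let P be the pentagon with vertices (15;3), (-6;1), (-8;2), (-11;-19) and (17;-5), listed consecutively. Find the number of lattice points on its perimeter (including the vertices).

21

Summing gcd(|Δx|,|Δy|) over the edges gives the boundary count: gcd(21,2) + gcd(2,1) + gcd(3,21) + gcd(28,14) + gcd(2,8) = 1+1+3+14+2 = 21.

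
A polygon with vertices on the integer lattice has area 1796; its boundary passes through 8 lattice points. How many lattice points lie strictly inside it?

Pick's theorem A = I + B/2 − 1 rearranges to I = A − B/2 + 1 = 1796 − 8/2 + 1 = 1793.

1793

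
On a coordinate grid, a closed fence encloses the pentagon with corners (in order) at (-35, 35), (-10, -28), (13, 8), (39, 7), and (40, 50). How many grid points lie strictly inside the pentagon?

3098

By the shoelace formula, twice the signed area is |((-35)·(-28) − (-10)·35) + ((-10)·8 − 13·(-28)) + (13·7 − 39·8) + (39·50 − 40·7) + (40·35 − (-35)·50)| = 6213, so the area is 6213/2.
Along each edge there are gcd(|Δx|,|Δy|)+1 lattice points, so counting each shared vertex once the boundary has gcd(25,63) + gcd(23,36) + gcd(26,1) + gcd(1,43) + gcd(75,15) = 1+1+1+1+15 = 19.
Pick's theorem gives I = A − B/2 + 1 = 6213/2 − 19/2 + 1 = 3098.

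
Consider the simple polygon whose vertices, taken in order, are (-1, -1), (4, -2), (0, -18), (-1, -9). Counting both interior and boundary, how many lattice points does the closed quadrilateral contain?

The shoelace formula gives twice the area as |((-1)·(-2) − 4·(-1)) + (4·(-18) − 0·(-2)) + (0·(-9) − (-1)·(-18)) + ((-1)·(-1) − (-1)·(-9))| = 92, so the area is 46.
The number of boundary lattice points is Σ gcd(|Δx|,|Δy|) = gcd(5,1) + gcd(4,16) + gcd(1,9) + gcd(0,8) = 1+4+1+8 = 14.
Pick's theorem gives I = A − B/2 + 1 = 46 − 14/2 + 1 = 40, so the closed region contains I + B = 40 + 14 = 54 lattice points.

54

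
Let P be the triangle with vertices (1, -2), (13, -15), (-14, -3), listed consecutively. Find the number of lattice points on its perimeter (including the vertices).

Along each edge there are gcd(|Δx|,|Δy|)+1 lattice points, so counting each shared vertex once the boundary has gcd(12,13) + gcd(27,12) + gcd(15,1) = 1+3+1 = 5.

5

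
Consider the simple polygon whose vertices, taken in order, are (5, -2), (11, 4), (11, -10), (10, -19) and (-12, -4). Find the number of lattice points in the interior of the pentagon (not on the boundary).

The shoelace formula gives twice the area as |(5·4 − 11·(-2)) + (11·(-10) − 11·4) + (11·(-19) − 10·(-10)) + (10·(-4) − (-12)·(-19)) + ((-12)·(-2) − 5·(-4))| = 445, so the area is 445/2.
Summing gcd(|Δx|,|Δy|) over the edges gives the boundary count: gcd(6,6) + gcd(0,14) + gcd(1,9) + gcd(22,15) + gcd(17,2) = 6+14+1+1+1 = 23.
Pick's theorem gives I = A − B/2 + 1 = 445/2 − 23/2 + 1 = 212.

212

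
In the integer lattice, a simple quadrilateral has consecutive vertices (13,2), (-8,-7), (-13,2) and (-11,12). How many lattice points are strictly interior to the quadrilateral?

244

Using the shoelace formula, 2A = |(13·(-7) − (-8)·2) + ((-8)·2 − (-13)·(-7)) + ((-13)·12 − (-11)·2) + ((-11)·2 − 13·12)| = 494, so the area is 247.
The number of boundary lattice points is Σ gcd(|Δx|,|Δy|) = gcd(21,9) + gcd(5,9) + gcd(2,10) + gcd(24,10) = 3+1+2+2 = 8.
Pick's theorem gives I = A − B/2 + 1 = 247 − 8/2 + 1 = 244.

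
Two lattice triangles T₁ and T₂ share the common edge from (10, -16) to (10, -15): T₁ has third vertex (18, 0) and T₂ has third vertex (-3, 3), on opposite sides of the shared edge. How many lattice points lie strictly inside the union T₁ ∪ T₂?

The union is the simple quadrilateral with vertices (10, -16), (18, 0), (10, -15), (-3, 3) in order.
The shoelace formula gives twice the area as |[10·0 − 18·(-16)] + [18·(-15) − 10·0] + [10·3 − (-3)·(-15)] + [(-3)·(-16) − 10·3]| = 21, so the area is 10.5.
Along each edge there are gcd(|Δx|,|Δy|)+1 lattice points, so counting each shared vertex once the boundary has gcd(8,16) + gcd(8,15) + gcd(13,18) + gcd(13,19) = 8+1+1+1 = 11.
By Pick's theorem I = A − B/2 + 1 = 10.5 − 11/2 + 1 = 6.

6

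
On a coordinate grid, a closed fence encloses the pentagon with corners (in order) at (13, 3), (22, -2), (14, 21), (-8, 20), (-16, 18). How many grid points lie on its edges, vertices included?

Along each edge there are gcd(|Δx|,|Δy|)+1 lattice points, so counting each shared vertex once the boundary has gcd(9,5) + gcd(8,23) + gcd(22,1) + gcd(8,2) + gcd(29,15) = 1+1+1+2+1 = 6.

6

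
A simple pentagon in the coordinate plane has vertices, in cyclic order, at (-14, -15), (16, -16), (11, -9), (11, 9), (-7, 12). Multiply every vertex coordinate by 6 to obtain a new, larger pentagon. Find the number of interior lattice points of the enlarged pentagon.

The shoelace formula gives twice the area as |((-14)·(-16) − 16·(-15)) + (16·(-9) − 11·(-16)) + (11·9 − 11·(-9)) + (11·12 − (-7)·9) + ((-7)·(-15) − (-14)·12)| = 1162, so the area is 581.
Along each edge there are gcd(|Δx|,|Δy|)+1 lattice points, so counting each shared vertex once the boundary has gcd(30,1) + gcd(5,7) + gcd(0,18) + gcd(18,3) + gcd(7,27) = 1+1+18+3+1 = 24.
Scaling by 6 multiplies the area by 6² = 36 (so the new area is 20916) and multiplies the boundary lattice-point count by 6, giving 144.
By Pick's theorem, the interior count of the dilated polygon is 20916 − 144/2 + 1 = 20845.

20845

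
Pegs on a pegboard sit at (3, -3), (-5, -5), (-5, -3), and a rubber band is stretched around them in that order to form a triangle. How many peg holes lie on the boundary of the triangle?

12

The number of boundary lattice points is Σ gcd(|Δx|,|Δy|) = gcd(8,2) + gcd(0,2) + gcd(8,0) = 2+2+8 = 12.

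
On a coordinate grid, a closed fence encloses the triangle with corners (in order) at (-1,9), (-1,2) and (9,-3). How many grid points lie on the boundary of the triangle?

Along each edge there are gcd(|Δx|,|Δy|)+1 lattice points, so counting each shared vertex once the boundary has gcd(0,7) + gcd(10,5) + gcd(10,12) = 7+5+2 = 14.

14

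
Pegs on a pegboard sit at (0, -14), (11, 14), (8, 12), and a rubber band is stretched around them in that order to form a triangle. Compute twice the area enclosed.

The shoelace formula gives twice the area as |[0·14 − 11·(-14)] + [11·12 − 8·14] + [8·(-14) − 0·12]| = 62, so the area is 31.

62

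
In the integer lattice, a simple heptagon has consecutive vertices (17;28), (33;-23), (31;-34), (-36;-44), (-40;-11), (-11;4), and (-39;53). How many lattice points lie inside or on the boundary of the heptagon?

Using the shoelace formula, 2A = |[17·(-23) − 33·28] + [33·(-34) − 31·(-23)] + [31·(-44) − (-36)·(-34)] + [(-36)·(-11) − (-40)·(-44)] + [(-40)·4 − (-11)·(-11)] + [(-11)·53 − (-39)·4] + [(-39)·28 − 17·53]| = 8377, so the area is 8377/2.
The number of boundary lattice points is Σ gcd(|Δx|,|Δy|) = gcd(16,51) + gcd(2,11) + gcd(67,10) + gcd(4,33) + gcd(29,15) + gcd(28,49) + gcd(56,25) = 1+1+1+1+1+7+1 = 13.
Pick's theorem gives I = A − B/2 + 1 = 8377/2 − 13/2 + 1 = 4183, so the closed region contains I + B = 4183 + 13 = 4196 lattice points.

4196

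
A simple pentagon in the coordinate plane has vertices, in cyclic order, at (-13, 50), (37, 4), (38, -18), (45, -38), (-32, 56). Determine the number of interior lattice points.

1459

By the shoelace formula, twice the signed area is |[(-13)·4 − 37·50] + [37·(-18) − 38·4] + [38·(-38) − 45·(-18)] + [45·56 − (-32)·(-38)] + [(-32)·50 − (-13)·56]| = 2922, so the area is 1461.
The number of boundary lattice points is Σ gcd(|Δx|,|Δy|) = gcd(50,46) + gcd(1,22) + gcd(7,20) + gcd(77,94) + gcd(19,6) = 2+1+1+1+1 = 6.
By Pick's theorem A = I + B/2 − 1, so I = 1461 − 6/2 + 1 = 1459.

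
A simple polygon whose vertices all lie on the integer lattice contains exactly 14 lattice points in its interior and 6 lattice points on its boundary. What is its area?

16

By Pick's theorem, A = I + B/2 − 1 = 14 + 6/2 − 1 = 16.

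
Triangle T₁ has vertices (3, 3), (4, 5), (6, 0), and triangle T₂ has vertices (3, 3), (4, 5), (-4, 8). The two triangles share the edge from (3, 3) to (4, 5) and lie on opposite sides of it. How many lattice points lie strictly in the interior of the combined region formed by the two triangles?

The union is the simple quadrilateral with vertices (3, 3), (6, 0), (4, 5), (-4, 8) in order.
The shoelace formula gives twice the area as |(3·0 − 6·3) + (6·5 − 4·0) + (4·8 − (-4)·5) + ((-4)·3 − 3·8)| = 28, so the area is 14.
Along each edge there are gcd(|Δx|,|Δy|)+1 lattice points, so counting each shared vertex once the boundary has gcd(3,3) + gcd(2,5) + gcd(8,3) + gcd(7,5) = 3+1+1+1 = 6.
By Pick's theorem I = A − B/2 + 1 = 14 − 6/2 + 1 = 12.

12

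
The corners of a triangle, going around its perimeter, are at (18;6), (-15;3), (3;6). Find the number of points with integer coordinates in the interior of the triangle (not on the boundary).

13

Using the shoelace formula, 2A = |[18·3 − (-15)·6] + [(-15)·6 − 3·3] + [3·6 − 18·6]| = 45, so the area is 45/2.
The number of boundary lattice points is Σ gcd(|Δx|,|Δy|) = gcd(33,3) + gcd(18,3) + gcd(15,0) = 3+3+15 = 21.
Pick's theorem gives I = A − B/2 + 1 = 45/2 − 21/2 + 1 = 13.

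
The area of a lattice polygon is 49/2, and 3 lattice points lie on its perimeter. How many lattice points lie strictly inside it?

24

Pick's theorem A = I + B/2 − 1 rearranges to I = A − B/2 + 1 = 49/2 − 3/2 + 1 = 24.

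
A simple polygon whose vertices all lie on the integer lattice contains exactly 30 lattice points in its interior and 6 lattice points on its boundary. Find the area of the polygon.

By Pick's theorem, A = I + B/2 − 1 = 30 + 6/2 − 1 = 32.

32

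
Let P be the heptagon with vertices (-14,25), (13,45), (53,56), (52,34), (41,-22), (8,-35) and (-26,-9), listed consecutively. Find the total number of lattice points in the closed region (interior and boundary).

4644

By the shoelace formula, twice the signed area is |[(-14)·45 − 13·25] + [13·56 − 53·45] + [53·34 − 52·56] + [52·(-22) − 41·34] + [41·(-35) − 8·(-22)] + [8·(-9) − (-26)·(-35)] + [(-26)·25 − (-14)·(-9)]| = 9277, so the area is 9277/2.
Summing gcd(|Δx|,|Δy|) over the edges gives the boundary count: gcd(27,20) + gcd(40,11) + gcd(1,22) + gcd(11,56) + gcd(33,13) + gcd(34,26) + gcd(12,34) = 1+1+1+1+1+2+2 = 9.
Pick's theorem gives I = A − B/2 + 1 = 9277/2 − 9/2 + 1 = 4635, so the closed region contains I + B = 4635 + 9 = 4644 lattice points.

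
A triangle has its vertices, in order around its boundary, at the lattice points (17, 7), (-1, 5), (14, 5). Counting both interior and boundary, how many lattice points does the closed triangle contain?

By the shoelace formula, twice the signed area is |[17·5 − (-1)·7] + [(-1)·5 − 14·5] + [14·7 − 17·5]| = 30, so the area is 15.
The number of boundary lattice points is Σ gcd(|Δx|,|Δy|) = gcd(18,2) + gcd(15,0) + gcd(3,2) = 2+15+1 = 18.
Pick's theorem gives I = A − B/2 + 1 = 15 − 18/2 + 1 = 7, so the closed region contains I + B = 7 + 18 = 25 lattice points.

25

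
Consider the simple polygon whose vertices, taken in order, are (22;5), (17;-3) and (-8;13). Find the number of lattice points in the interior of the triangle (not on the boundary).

139

The shoelace formula gives twice the area as |[22·(-3) − 17·5] + [17·13 − (-8)·(-3)] + [(-8)·5 − 22·13]| = 280, so the area is 140.
The number of boundary lattice points is Σ gcd(|Δx|,|Δy|) = gcd(5,8) + gcd(25,16) + gcd(30,8) = 1+1+2 = 4.
Pick's theorem gives I = A − B/2 + 1 = 140 − 4/2 + 1 = 139.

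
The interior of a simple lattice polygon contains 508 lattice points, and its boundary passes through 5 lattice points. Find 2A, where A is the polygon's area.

Pick's theorem states A = I + B/2 − 1, so A = 508 + 5/2 − 1 = 1019/2.
Hence 2A = 1019.

1019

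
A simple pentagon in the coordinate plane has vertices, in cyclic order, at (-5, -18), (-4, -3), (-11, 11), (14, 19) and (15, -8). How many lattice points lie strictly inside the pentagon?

593

By the shoelace formula, twice the signed area is |[(-5)·(-3) − (-4)·(-18)] + [(-4)·11 − (-11)·(-3)] + [(-11)·19 − 14·11] + [14·(-8) − 15·19] + [15·(-18) − (-5)·(-8)]| = 1204, so the area is 602.
The number of boundary lattice points is Σ gcd(|Δx|,|Δy|) = gcd(1,15) + gcd(7,14) + gcd(25,8) + gcd(1,27) + gcd(20,10) = 1+7+1+1+10 = 20.
Pick's theorem gives I = A − B/2 + 1 = 602 − 20/2 + 1 = 593.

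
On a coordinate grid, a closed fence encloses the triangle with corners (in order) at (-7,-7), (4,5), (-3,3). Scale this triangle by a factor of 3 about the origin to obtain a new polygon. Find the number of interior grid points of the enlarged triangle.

By the shoelace formula, twice the signed area is |((-7)·5 − 4·(-7)) + (4·3 − (-3)·5) + ((-3)·(-7) − (-7)·3)| = 62, so the area is 31.
Summing gcd(|Δx|,|Δy|) over the edges gives the boundary count: gcd(11,12) + gcd(7,2) + gcd(4,10) = 1+1+2 = 4.
Scaling by 3 multiplies the area by 3² = 9 (so the new area is 279) and multiplies the boundary lattice-point count by 3, giving 12.
By Pick's theorem, the interior count of the dilated polygon is 279 − 12/2 + 1 = 274.

274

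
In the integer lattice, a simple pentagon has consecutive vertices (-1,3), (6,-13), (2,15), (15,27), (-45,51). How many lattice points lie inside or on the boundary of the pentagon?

930

The shoelace formula gives twice the area as |[(-1)·(-13) − 6·3] + [6·15 − 2·(-13)] + [2·27 − 15·15] + [15·51 − (-45)·27] + [(-45)·3 − (-1)·51]| = 1836, so the area is 918.
The number of boundary lattice points is Σ gcd(|Δx|,|Δy|) = gcd(7,16) + gcd(4,28) + gcd(13,12) + gcd(60,24) + gcd(44,48) = 1+4+1+12+4 = 22.
Pick's theorem gives I = A − B/2 + 1 = 918 − 22/2 + 1 = 908, so the closed region contains I + B = 908 + 22 = 930 lattice points.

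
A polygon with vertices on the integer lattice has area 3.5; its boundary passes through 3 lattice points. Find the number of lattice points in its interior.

3

From Pick's theorem, I = A − B/2 + 1 = 3.5 − 3/2 + 1 = 3.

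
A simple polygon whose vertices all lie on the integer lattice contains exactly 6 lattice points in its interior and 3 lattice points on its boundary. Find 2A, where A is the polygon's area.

By Pick's theorem, A = I + B/2 − 1 = 6 + 3/2 − 1 = 13/2.
Hence 2A = 13.

13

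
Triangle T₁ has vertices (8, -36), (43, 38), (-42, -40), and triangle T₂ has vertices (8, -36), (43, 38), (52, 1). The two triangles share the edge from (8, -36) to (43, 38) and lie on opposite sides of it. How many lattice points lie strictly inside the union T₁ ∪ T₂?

2759

The union is the simple quadrilateral with vertices (8, -36), (-42, -40), (43, 38), (52, 1) in order.
By the shoelace formula, twice the signed area is |[8·(-40) − (-42)·(-36)] + [(-42)·38 − 43·(-40)] + [43·1 − 52·38] + [52·(-36) − 8·1]| = 5521, so the area is 5521/2.
Summing gcd(|Δx|,|Δy|) over the edges gives the boundary count: gcd(50,4) + gcd(85,78) + gcd(9,37) + gcd(44,37) = 2+1+1+1 = 5.
By Pick's theorem I = A − B/2 + 1 = 5521/2 − 5/2 + 1 = 2759.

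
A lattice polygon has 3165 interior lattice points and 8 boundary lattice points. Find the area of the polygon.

3168

By Pick's theorem, A = I + B/2 − 1 = 3165 + 8/2 − 1 = 3168.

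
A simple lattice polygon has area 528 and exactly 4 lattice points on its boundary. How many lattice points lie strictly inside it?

527

From Pick's theorem, I = A − B/2 + 1 = 528 − 4/2 + 1 = 527.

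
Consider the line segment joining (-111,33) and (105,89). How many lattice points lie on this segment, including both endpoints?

9

The number of lattice points on a segment between lattice points is gcd(|Δx|,|Δy|) + 1 = gcd(216,56) + 1 = 8 + 1 = 9.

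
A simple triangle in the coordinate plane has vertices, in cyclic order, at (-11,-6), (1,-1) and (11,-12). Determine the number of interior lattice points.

90

The shoelace formula gives twice the area as |((-11)·(-1) − 1·(-6)) + (1·(-12) − 11·(-1)) + (11·(-6) − (-11)·(-12))| = 182, so the area is 91.
The number of boundary lattice points is Σ gcd(|Δx|,|Δy|) = gcd(12,5) + gcd(10,11) + gcd(22,6) = 1+1+2 = 4.
By Pick's theorem A = I + B/2 − 1, so I = 91 − 4/2 + 1 = 90.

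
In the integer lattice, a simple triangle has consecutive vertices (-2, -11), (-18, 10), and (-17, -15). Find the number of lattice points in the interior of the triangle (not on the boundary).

By the shoelace formula, twice the signed area is |((-2)·10 − (-18)·(-11)) + ((-18)·(-15) − (-17)·10) + ((-17)·(-11) − (-2)·(-15))| = 379, so the area is 379/2.
Summing gcd(|Δx|,|Δy|) over the edges gives the boundary count: gcd(16,21) + gcd(1,25) + gcd(15,4) = 1+1+1 = 3.
Pick's theorem gives I = A − B/2 + 1 = 379/2 − 3/2 + 1 = 189.

189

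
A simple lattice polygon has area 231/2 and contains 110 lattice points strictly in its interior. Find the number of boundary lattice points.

Pick's theorem gives A = I + B/2 − 1, so B = 2(A − I + 1) = 2(231/2 − 110 + 1) = 13.

13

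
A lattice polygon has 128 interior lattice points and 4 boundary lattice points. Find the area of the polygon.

129

By Pick's theorem, A = I + B/2 − 1 = 128 + 4/2 − 1 = 129.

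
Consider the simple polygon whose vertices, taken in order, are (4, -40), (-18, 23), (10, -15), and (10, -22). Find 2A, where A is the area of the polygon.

970

By the shoelace formula, twice the signed area is |[4·23 − (-18)·(-40)] + [(-18)·(-15) − 10·23] + [10·(-22) − 10·(-15)] + [10·(-40) − 4·(-22)]| = 970, so the area is 485.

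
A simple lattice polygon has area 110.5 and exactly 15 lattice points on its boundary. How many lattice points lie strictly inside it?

104

From Pick's theorem, I = A − B/2 + 1 = 110.5 − 15/2 + 1 = 104.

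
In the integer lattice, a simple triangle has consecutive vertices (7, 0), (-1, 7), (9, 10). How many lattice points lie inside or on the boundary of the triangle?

50

Using the shoelace formula, 2A = |[7·7 − (-1)·0] + [(-1)·10 − 9·7] + [9·0 − 7·10]| = 94, so the area is 47.
Along each edge there are gcd(|Δx|,|Δy|)+1 lattice points, so counting each shared vertex once the boundary has gcd(8,7) + gcd(10,3) + gcd(2,10) = 1+1+2 = 4.
Pick's theorem gives I = A − B/2 + 1 = 47 − 4/2 + 1 = 46, so the closed region contains I + B = 46 + 4 = 50 lattice points.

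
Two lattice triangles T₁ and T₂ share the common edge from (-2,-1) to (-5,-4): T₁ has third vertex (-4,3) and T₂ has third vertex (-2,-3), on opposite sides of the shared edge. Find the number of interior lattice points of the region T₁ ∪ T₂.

The union is the simple quadrilateral with vertices (-2,-1), (-4,3), (-5,-4), (-2,-3) in order.
The shoelace formula gives twice the area as |[(-2)·3 − (-4)·(-1)] + [(-4)·(-4) − (-5)·3] + [(-5)·(-3) − (-2)·(-4)] + [(-2)·(-1) − (-2)·(-3)]| = 24, so the area is 12.
Along each edge there are gcd(|Δx|,|Δy|)+1 lattice points, so counting each shared vertex once the boundary has gcd(2,4) + gcd(1,7) + gcd(3,1) + gcd(0,2) = 2+1+1+2 = 6.
By Pick's theorem I = A − B/2 + 1 = 12 − 6/2 + 1 = 10.

10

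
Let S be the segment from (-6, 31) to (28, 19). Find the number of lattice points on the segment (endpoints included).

The number of lattice points on a segment between lattice points is gcd(|Δx|,|Δy|) + 1 = gcd(34,12) + 1 = 2 + 1 = 3.

3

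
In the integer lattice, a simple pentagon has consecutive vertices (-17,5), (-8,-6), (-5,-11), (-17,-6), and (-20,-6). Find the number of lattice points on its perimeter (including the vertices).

7

Along each edge there are gcd(|Δx|,|Δy|)+1 lattice points, so counting each shared vertex once the boundary has gcd(9,11) + gcd(3,5) + gcd(12,5) + gcd(3,0) + gcd(3,11) = 1+1+1+3+1 = 7.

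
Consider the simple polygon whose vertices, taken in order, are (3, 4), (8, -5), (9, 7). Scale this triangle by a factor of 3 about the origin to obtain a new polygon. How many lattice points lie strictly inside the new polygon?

304

By the shoelace formula, twice the signed area is |[3·(-5) − 8·4] + [8·7 − 9·(-5)] + [9·4 − 3·7]| = 69, so the area is 34.5.
The number of boundary lattice points is Σ gcd(|Δx|,|Δy|) = gcd(5,9) + gcd(1,12) + gcd(6,3) = 1+1+3 = 5.
Scaling by 3 multiplies the area by 3² = 9 (so the new area is 310.5) and multiplies the boundary lattice-point count by 3, giving 15.
By Pick's theorem, the interior count of the dilated polygon is 310.5 − 15/2 + 1 = 304.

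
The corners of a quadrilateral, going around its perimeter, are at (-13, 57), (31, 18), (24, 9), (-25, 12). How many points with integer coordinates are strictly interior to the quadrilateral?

Using the shoelace formula, 2A = |[(-13)·18 − 31·57] + [31·9 − 24·18] + [24·12 − (-25)·9] + [(-25)·57 − (-13)·12]| = 2910, so the area is 1455.
Summing gcd(|Δx|,|Δy|) over the edges gives the boundary count: gcd(44,39) + gcd(7,9) + gcd(49,3) + gcd(12,45) = 1+1+1+3 = 6.
Pick's theorem gives I = A − B/2 + 1 = 1455 − 6/2 + 1 = 1453.

1453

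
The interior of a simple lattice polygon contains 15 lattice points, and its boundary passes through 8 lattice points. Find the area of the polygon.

18

By Pick's theorem, A = I + B/2 − 1 = 15 + 8/2 − 1 = 18.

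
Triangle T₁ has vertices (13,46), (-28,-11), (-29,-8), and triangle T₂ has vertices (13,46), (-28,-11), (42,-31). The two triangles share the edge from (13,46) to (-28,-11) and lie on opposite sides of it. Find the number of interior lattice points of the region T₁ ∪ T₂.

2487

The union is the simple quadrilateral with vertices (13,46), (-29,-8), (-28,-11), (42,-31) in order.
Using the shoelace formula, 2A = |[13·(-8) − (-29)·46] + [(-29)·(-11) − (-28)·(-8)] + [(-28)·(-31) − 42·(-11)] + [42·46 − 13·(-31)]| = 4990, so the area is 2495.
Along each edge there are gcd(|Δx|,|Δy|)+1 lattice points, so counting each shared vertex once the boundary has gcd(42,54) + gcd(1,3) + gcd(70,20) + gcd(29,77) = 6+1+10+1 = 18.
By Pick's theorem I = A − B/2 + 1 = 2495 − 18/2 + 1 = 2487.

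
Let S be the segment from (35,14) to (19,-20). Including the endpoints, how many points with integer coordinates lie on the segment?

The number of lattice points on a segment between lattice points is gcd(|Δx|,|Δy|) + 1 = gcd(16,34) + 1 = 2 + 1 = 3.

3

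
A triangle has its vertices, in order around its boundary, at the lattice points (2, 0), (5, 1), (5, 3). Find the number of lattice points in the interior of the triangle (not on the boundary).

The shoelace formula gives twice the area as |(2·1 − 5·0) + (5·3 − 5·1) + (5·0 − 2·3)| = 6, so the area is 3.
The number of boundary lattice points is Σ gcd(|Δx|,|Δy|) = gcd(3,1) + gcd(0,2) + gcd(3,3) = 1+2+3 = 6.
Pick's theorem gives I = A − B/2 + 1 = 3 − 6/2 + 1 = 1.

1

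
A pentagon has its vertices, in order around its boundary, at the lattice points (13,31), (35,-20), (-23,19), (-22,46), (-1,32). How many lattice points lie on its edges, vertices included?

11

Along each edge there are gcd(|Δx|,|Δy|)+1 lattice points, so counting each shared vertex once the boundary has gcd(22,51) + gcd(58,39) + gcd(1,27) + gcd(21,14) + gcd(14,1) = 1+1+1+7+1 = 11.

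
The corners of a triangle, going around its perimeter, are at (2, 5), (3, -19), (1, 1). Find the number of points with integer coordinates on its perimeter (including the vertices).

4

Summing gcd(|Δx|,|Δy|) over the edges gives the boundary count: gcd(1,24) + gcd(2,20) + gcd(1,4) = 1+2+1 = 4.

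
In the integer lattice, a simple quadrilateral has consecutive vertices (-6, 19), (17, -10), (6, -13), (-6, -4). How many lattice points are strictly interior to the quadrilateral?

By the shoelace formula, twice the signed area is |((-6)·(-10) − 17·19) + (17·(-13) − 6·(-10)) + (6·(-4) − (-6)·(-13)) + ((-6)·19 − (-6)·(-4))| = 664, so the area is 332.
Along each edge there are gcd(|Δx|,|Δy|)+1 lattice points, so counting each shared vertex once the boundary has gcd(23,29) + gcd(11,3) + gcd(12,9) + gcd(0,23) = 1+1+3+23 = 28.
Pick's theorem gives I = A − B/2 + 1 = 332 − 28/2 + 1 = 319.

319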